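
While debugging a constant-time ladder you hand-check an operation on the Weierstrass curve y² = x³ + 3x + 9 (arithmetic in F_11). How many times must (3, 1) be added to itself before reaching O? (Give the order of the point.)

2P: tangent at (3, 1): λ = (3·3² + 3)/(2·1) ≡ 8/2. 2⁻¹ ≡ 6 (mod 11) since 2·6 = 12 ≡ 1, so λ ≡ 8·6 ≡ 4.
  x = λ² - 3 - 3 = 16 - 6 ≡ 10; y = λ·(3 - 10) - 1 ≡ 4. → (10, 4)
3P: (10, 4) + (3, 1). λ = (1 - 4)/(3 - 10) ≡ 8/4 mod 11. 4⁻¹ ≡ 3 (mod 11), so λ ≡ 2.
  x = λ² - 10 - 3 = 4 - 13 ≡ 2; y = λ·(10 - 2) - 4 ≡ 1. → (2, 1)
4P: (2, 1) + (3, 1). λ = (1 - 1)/(3 - 2) ≡ 0/1 mod 11. 1⁻¹ ≡ 1 (mod 11) since 1·1 = 1 ≡ 1, so λ ≡ 0.
  x = λ² - 2 - 3 = 0 - 5 ≡ 6; y = λ·(2 - 6) - 1 ≡ 10. → (6, 10)
5P: (6, 10) + (3, 1). λ = (1 - 10)/(3 - 6) ≡ 2/8 mod 11. 8⁻¹ ≡ 7 (mod 11) since 8·7 = 56 ≡ 1, so λ ≡ 3.
  x = λ² - 6 - 3 = 9 - 9 ≡ 0; y = λ·(6 - 0) - 10 ≡ 8. → (0, 8)
6P: (0, 8) + (3, 1). λ = (1 - 8)/(3 - 0) ≡ 4/3 mod 11. 3⁻¹ ≡ 4 (mod 11), so λ ≡ 5.
  x = λ² - 0 - 3 = 25 - 3 ≡ 0; y = λ·(0 - 0) - 8 ≡ 3. → (0, 3)
7P: (0, 3) + (3, 1). λ = (1 - 3)/(3 - 0) ≡ 9/3 mod 11. 3⁻¹ ≡ 4 (mod 11), so λ ≡ 3.
  x = λ² - 0 - 3 = 9 - 3 ≡ 6; y = λ·(0 - 6) - 3 ≡ 1. → (6, 1)
8P: (6, 1) + (3, 1). λ = (1 - 1)/(3 - 6) ≡ 0/8 mod 11. 8⁻¹ ≡ 7 (mod 11) since 8·7 = 56 ≡ 1, so λ ≡ 0.
  x = λ² - 6 - 3 = 0 - 9 ≡ 2; y = λ·(6 - 2) - 1 ≡ 10. → (2, 10)
9P: (2, 10) + (3, 1). λ = (1 - 10)/(3 - 2) ≡ 2/1 mod 11. 1⁻¹ ≡ 1 (mod 11), so λ ≡ 2.
  x = λ² - 2 - 3 = 4 - 5 ≡ 10; y = λ·(2 - 10) - 10 ≡ 7. → (10, 7)
10P: (10, 7) + (3, 1). λ = (1 - 7)/(3 - 10) ≡ 5/4 mod 11. 4⁻¹ ≡ 3 (mod 11) since 4·3 = 12 ≡ 1, so λ ≡ 4.
  x = λ² - 10 - 3 = 16 - 13 ≡ 3; y = λ·(10 - 3) - 7 ≡ 10. → (3, 10)
11P: (3, 10) + (3, 1): same x and y₁ ≡ -y₂, so the sum is O.
11P = O, so the order is 11.

11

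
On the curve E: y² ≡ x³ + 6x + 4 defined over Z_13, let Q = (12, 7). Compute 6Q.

Double-and-add on 6 = (110)₂. Start with Q = (12, 7) for the leading 1-bit.
double: tangent at (12, 7): λ = (3·12² + 6)/(2·7) ≡ 9/1. 1⁻¹ ≡ 1 (mod 13), so λ ≡ 9·1 ≡ 9.
  x = λ² - 12 - 12 = 81 - 24 ≡ 5; y = λ·(12 - 5) - 7 ≡ 4. → (5, 4)
add Q: (5, 4) + (12, 7). λ = (7 - 4)/(12 - 5) ≡ 3/7 mod 13. 7⁻¹ ≡ 2 (mod 13), so λ ≡ 6.
  x = λ² - 5 - 12 = 36 - 17 ≡ 6; y = λ·(5 - 6) - 4 ≡ 3. → (6, 3)
double: tangent at (6, 3): λ = (3·6² + 6)/(2·3) ≡ 10/6. 6⁻¹ ≡ 11 (mod 13) since 6·11 = 66 ≡ 1, so λ ≡ 10·11 ≡ 6.
  x = λ² - 6 - 6 = 36 - 12 ≡ 11; y = λ·(6 - 11) - 3 ≡ 6. → (11, 6)

(11, 6)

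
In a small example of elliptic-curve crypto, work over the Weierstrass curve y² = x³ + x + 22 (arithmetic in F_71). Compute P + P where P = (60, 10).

(38, 7)

tangent at (60, 10): λ = (3·60² + 1)/(2·10) ≡ 9/20. 20⁻¹ ≡ 32 (mod 71) since 20·32 = 640 ≡ 1, so λ ≡ 9·32 ≡ 4.
  x = λ² - 60 - 60 = 16 - 120 ≡ 38; y = λ·(60 - 38) - 10 ≡ 7. → (38, 7)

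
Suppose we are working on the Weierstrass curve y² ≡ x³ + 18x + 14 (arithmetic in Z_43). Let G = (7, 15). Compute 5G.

(12, 25)

Repeated addition: build up to 5G.
2G: tangent at (7, 15): λ = (3·7² + 18)/(2·15) ≡ 36/30. 30⁻¹ ≡ 33 (mod 43), so λ ≡ 36·33 ≡ 27.
  x = λ² - 7 - 7 = 729 - 14 ≡ 27; y = λ·(7 - 27) - 15 ≡ 4. → (27, 4)
3G: (27, 4) + (7, 15). λ = (15 - 4)/(7 - 27) ≡ 11/23 mod 43. 23⁻¹ ≡ 15 (mod 43) since 23·15 = 345 ≡ 1, so λ ≡ 36.
  x = λ² - 27 - 7 = 1296 - 34 ≡ 15; y = λ·(27 - 15) - 4 ≡ 41. → (15, 41)
4G: (15, 41) + (7, 15). λ = (15 - 41)/(7 - 15) ≡ 17/35 mod 43. 35⁻¹ ≡ 16 (mod 43), so λ ≡ 14.
  x = λ² - 15 - 7 = 196 - 22 ≡ 2; y = λ·(15 - 2) - 41 ≡ 12. → (2, 12)
5G: (2, 12) + (7, 15). λ = (15 - 12)/(7 - 2) ≡ 3/5 mod 43. 5⁻¹ ≡ 26 (mod 43), so λ ≡ 35.
  x = λ² - 2 - 7 = 1225 - 9 ≡ 12; y = λ·(2 - 12) - 12 ≡ 25. → (12, 25)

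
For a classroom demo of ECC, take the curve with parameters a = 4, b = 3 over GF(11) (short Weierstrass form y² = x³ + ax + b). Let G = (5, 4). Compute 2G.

tangent at (5, 4): λ = (3·5² + 4)/(2·4) ≡ 2/8. 8⁻¹ ≡ 7 (mod 11) since 8·7 = 56 ≡ 1, so λ ≡ 2·7 ≡ 3.
  x = λ² - 5 - 5 = 9 - 10 ≡ 10; y = λ·(5 - 10) - 4 ≡ 3. → (10, 3)

(10, 3)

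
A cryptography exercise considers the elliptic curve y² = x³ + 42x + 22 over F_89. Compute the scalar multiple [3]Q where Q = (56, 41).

(64, 41)

Repeated addition: build up to 3Q.
2Q: tangent at (56, 41): λ = (3·56² + 42)/(2·41) ≡ 16/82. 82⁻¹ ≡ 38 (mod 89) since 82·38 = 3116 ≡ 1, so λ ≡ 16·38 ≡ 74.
  x = λ² - 56 - 56 = 5476 - 112 ≡ 24; y = λ·(56 - 24) - 41 ≡ 13. → (24, 13)
3Q: (24, 13) + (56, 41). λ = (41 - 13)/(56 - 24) ≡ 28/32 mod 89. 32⁻¹ ≡ 64 (mod 89), so λ ≡ 12.
  x = λ² - 24 - 56 = 144 - 80 ≡ 64; y = λ·(24 - 64) - 13 ≡ 41. → (64, 41)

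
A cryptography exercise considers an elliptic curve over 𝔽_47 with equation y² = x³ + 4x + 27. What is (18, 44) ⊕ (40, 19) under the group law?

(18, 44) + (40, 19). λ = (19 - 44)/(40 - 18) ≡ 22/22 mod 47. 22⁻¹ ≡ 15 (mod 47), so λ ≡ 1.
  x = λ² - 18 - 40 = 1 - 58 ≡ 37; y = λ·(18 - 37) - 44 ≡ 31. → (37, 31)

(37, 31)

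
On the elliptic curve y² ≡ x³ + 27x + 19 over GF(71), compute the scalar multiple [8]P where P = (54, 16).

Repeated addition: build up to 8P.
2P: tangent at (54, 16): λ = (3·54² + 27)/(2·16) ≡ 42/32. 32⁻¹ ≡ 20 (mod 71), so λ ≡ 42·20 ≡ 59.
  x = λ² - 54 - 54 = 3481 - 108 ≡ 36; y = λ·(54 - 36) - 16 ≡ 52. → (36, 52)
3P: (36, 52) + (54, 16). λ = (16 - 52)/(54 - 36) ≡ 35/18 mod 71. 18⁻¹ ≡ 4 (mod 71) since 18·4 = 72 ≡ 1, so λ ≡ 69.
  x = λ² - 36 - 54 = 4761 - 90 ≡ 56; y = λ·(36 - 56) - 52 ≡ 59. → (56, 59)
4P: (56, 59) + (54, 16). λ = (16 - 59)/(54 - 56) ≡ 28/69 mod 71. 69⁻¹ ≡ 35 (mod 71) since 69·35 = 2415 ≡ 1, so λ ≡ 57.
  x = λ² - 56 - 54 = 3249 - 110 ≡ 15; y = λ·(56 - 15) - 59 ≡ 6. → (15, 6)
5P: (15, 6) + (54, 16). λ = (16 - 6)/(54 - 15) ≡ 10/39 mod 71. 39⁻¹ ≡ 51 (mod 71), so λ ≡ 13.
  x = λ² - 15 - 54 = 169 - 69 ≡ 29; y = λ·(15 - 29) - 6 ≡ 25. → (29, 25)
6P: (29, 25) + (54, 16). λ = (16 - 25)/(54 - 29) ≡ 62/25 mod 71. 25⁻¹ ≡ 54 (mod 71) since 25·54 = 1350 ≡ 1, so λ ≡ 11.
  x = λ² - 29 - 54 = 121 - 83 ≡ 38; y = λ·(29 - 38) - 25 ≡ 18. → (38, 18)
7P: (38, 18) + (54, 16). λ = (16 - 18)/(54 - 38) ≡ 69/16 mod 71. 16⁻¹ ≡ 40 (mod 71) since 16·40 = 640 ≡ 1, so λ ≡ 62.
  x = λ² - 38 - 54 = 3844 - 92 ≡ 60; y = λ·(38 - 60) - 18 ≡ 38. → (60, 38)
8P: (60, 38) + (54, 16). λ = (16 - 38)/(54 - 60) ≡ 49/65 mod 71. 65⁻¹ ≡ 59 (mod 71) since 65·59 = 3835 ≡ 1, so λ ≡ 51.
  x = λ² - 60 - 54 = 2601 - 114 ≡ 2; y = λ·(60 - 2) - 38 ≡ 9. → (2, 9)

(2, 9)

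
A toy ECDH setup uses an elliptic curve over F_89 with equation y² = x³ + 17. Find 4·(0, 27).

Write P = (0, 27).
Repeated addition: build up to 4P.
2P: tangent at (0, 27): λ = (3·0² + 0)/(2·27) ≡ 0/54. 54⁻¹ ≡ 61 (mod 89), so λ ≡ 0·61 ≡ 0.
  x = λ² - 0 - 0 = 0 - 0 ≡ 0; y = λ·(0 - 0) - 27 ≡ 62. → (0, 62)
3P: (0, 62) + (0, 27): same x and y₁ ≡ -y₂, so the sum is 𝒪.
4P: 𝒪 + (0, 27) = (0, 27) (identity).

(0, 27)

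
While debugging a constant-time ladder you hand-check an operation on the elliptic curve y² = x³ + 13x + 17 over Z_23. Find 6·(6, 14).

Write G = (6, 14).
Double-and-add on 6 = (110)₂. Start with G = (6, 14) for the leading 1-bit.
double: tangent at (6, 14): λ = (3·6² + 13)/(2·14) ≡ 6/5. 5⁻¹ ≡ 14 (mod 23), so λ ≡ 6·14 ≡ 15.
  x = λ² - 6 - 6 = 225 - 12 ≡ 6; y = λ·(6 - 6) - 14 ≡ 9. → (6, 9)
add G: (6, 9) + (6, 14): same x and y₁ ≡ -y₂, so the sum is O.
double: O + O = O (identity).

O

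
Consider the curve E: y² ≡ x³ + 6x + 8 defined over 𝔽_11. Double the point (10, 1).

(3, 3)

tangent at (10, 1): λ = (3·10² + 6)/(2·1) ≡ 9/2. 2⁻¹ ≡ 6 (mod 11), so λ ≡ 9·6 ≡ 10.
  x = λ² - 10 - 10 = 100 - 20 ≡ 3; y = λ·(10 - 3) - 1 ≡ 3. → (3, 3)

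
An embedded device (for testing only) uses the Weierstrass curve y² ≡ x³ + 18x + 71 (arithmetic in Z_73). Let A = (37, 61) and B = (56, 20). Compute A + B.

(37, 61) + (56, 20). λ = (20 - 61)/(56 - 37) ≡ 32/19 mod 73. 19⁻¹ ≡ 50 (mod 73), so λ ≡ 67.
  x = λ² - 37 - 56 = 4489 - 93 ≡ 16; y = λ·(37 - 16) - 61 ≡ 32. → (16, 32)

(16, 32)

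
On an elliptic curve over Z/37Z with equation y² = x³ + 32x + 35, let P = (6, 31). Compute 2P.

tangent at (6, 31): λ = (3·6² + 32)/(2·31) ≡ 29/25. 25⁻¹ ≡ 3 (mod 37), so λ ≡ 29·3 ≡ 13.
  x = λ² - 6 - 6 = 169 - 12 ≡ 9; y = λ·(6 - 9) - 31 ≡ 4. → (9, 4)

(9, 4)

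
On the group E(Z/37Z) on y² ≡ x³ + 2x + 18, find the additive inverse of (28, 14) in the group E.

(28, 23)

-(28, 14) = (28, -14 mod 37) = (28, 23).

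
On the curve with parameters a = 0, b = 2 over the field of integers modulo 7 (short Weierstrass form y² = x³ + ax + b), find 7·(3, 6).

Write G = (3, 6).
Repeated addition: build up to 7G.
2G: tangent at (3, 6): λ = (3·3² + 0)/(2·6) ≡ 6/5. 5⁻¹ ≡ 3 (mod 7), so λ ≡ 6·3 ≡ 4.
  x = λ² - 3 - 3 = 16 - 6 ≡ 3; y = λ·(3 - 3) - 6 ≡ 1. → (3, 1)
3G: (3, 1) + (3, 6): same x and y₁ ≡ -y₂, so the sum is O.
4G: O + (3, 6) = (3, 6) (identity).
5G: tangent at (3, 6): λ = (3·3² + 0)/(2·6) ≡ 6/5. 5⁻¹ ≡ 3 (mod 7), so λ ≡ 6·3 ≡ 4.
  x = λ² - 3 - 3 = 16 - 6 ≡ 3; y = λ·(3 - 3) - 6 ≡ 1. → (3, 1)
6G: (3, 1) + (3, 6): same x and y₁ ≡ -y₂, so the sum is O.
7G: O + (3, 6) = (3, 6) (identity).

(3, 6)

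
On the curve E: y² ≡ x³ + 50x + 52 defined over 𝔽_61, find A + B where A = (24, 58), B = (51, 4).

(51, 57)

(24, 58) + (51, 4). λ = (4 - 58)/(51 - 24) ≡ 7/27 mod 61. 27⁻¹ ≡ 52 (mod 61) since 27·52 = 1404 ≡ 1, so λ ≡ 59.
  x = λ² - 24 - 51 = 3481 - 75 ≡ 51; y = λ·(24 - 51) - 58 ≡ 57. → (51, 57)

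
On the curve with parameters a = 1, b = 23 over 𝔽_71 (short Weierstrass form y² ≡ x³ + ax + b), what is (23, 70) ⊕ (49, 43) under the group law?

(59, 22)

(23, 70) + (49, 43). λ = (43 - 70)/(49 - 23) ≡ 44/26 mod 71. 26⁻¹ ≡ 41 (mod 71), so λ ≡ 29.
  x = λ² - 23 - 49 = 841 - 72 ≡ 59; y = λ·(23 - 59) - 70 ≡ 22. → (59, 22)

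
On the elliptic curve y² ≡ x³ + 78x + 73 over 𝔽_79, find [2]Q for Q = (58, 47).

(25, 49)

tangent at (58, 47): λ = (3·58² + 78)/(2·47) ≡ 58/15. 15⁻¹ ≡ 58 (mod 79), so λ ≡ 58·58 ≡ 46.
  x = λ² - 58 - 58 = 2116 - 116 ≡ 25; y = λ·(58 - 25) - 47 ≡ 49. → (25, 49)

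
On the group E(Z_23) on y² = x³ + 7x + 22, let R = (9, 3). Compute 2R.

(11, 21)

tangent at (9, 3): λ = (3·9² + 7)/(2·3) ≡ 20/6. 6⁻¹ ≡ 4 (mod 23), so λ ≡ 20·4 ≡ 11.
  x = λ² - 9 - 9 = 121 - 18 ≡ 11; y = λ·(9 - 11) - 3 ≡ 21. → (11, 21)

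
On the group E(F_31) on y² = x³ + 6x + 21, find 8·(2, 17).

Write Q = (2, 17).
Repeated addition: build up to 8Q.
2Q: tangent at (2, 17): λ = (3·2² + 6)/(2·17) ≡ 18/3. 3⁻¹ ≡ 21 (mod 31), so λ ≡ 18·21 ≡ 6.
  x = λ² - 2 - 2 = 36 - 4 ≡ 1; y = λ·(2 - 1) - 17 ≡ 20. → (1, 20)
3Q: (1, 20) + (2, 17). λ = (17 - 20)/(2 - 1) ≡ 28/1 mod 31. 1⁻¹ ≡ 1 (mod 31), so λ ≡ 28.
  x = λ² - 1 - 2 = 784 - 3 ≡ 6; y = λ·(1 - 6) - 20 ≡ 26. → (6, 26)
4Q: (6, 26) + (2, 17). λ = (17 - 26)/(2 - 6) ≡ 22/27 mod 31. 27⁻¹ ≡ 23 (mod 31), so λ ≡ 10.
  x = λ² - 6 - 2 = 100 - 8 ≡ 30; y = λ·(6 - 30) - 26 ≡ 13. → (30, 13)
5Q: (30, 13) + (2, 17). λ = (17 - 13)/(2 - 30) ≡ 4/3 mod 31. 3⁻¹ ≡ 21 (mod 31), so λ ≡ 22.
  x = λ² - 30 - 2 = 484 - 32 ≡ 18; y = λ·(30 - 18) - 13 ≡ 3. → (18, 3)
6Q: (18, 3) + (2, 17). λ = (17 - 3)/(2 - 18) ≡ 14/15 mod 31. 15⁻¹ ≡ 29 (mod 31), so λ ≡ 3.
  x = λ² - 18 - 2 = 9 - 20 ≡ 20; y = λ·(18 - 20) - 3 ≡ 22. → (20, 22)
7Q: (20, 22) + (2, 17). λ = (17 - 22)/(2 - 20) ≡ 26/13 mod 31. 13⁻¹ ≡ 12 (mod 31), so λ ≡ 2.
  x = λ² - 20 - 2 = 4 - 22 ≡ 13; y = λ·(20 - 13) - 22 ≡ 23. → (13, 23)
8Q: (13, 23) + (2, 17). λ = (17 - 23)/(2 - 13) ≡ 25/20 mod 31. 20⁻¹ ≡ 14 (mod 31) since 20·14 = 280 ≡ 1, so λ ≡ 9.
  x = λ² - 13 - 2 = 81 - 15 ≡ 4; y = λ·(13 - 4) - 23 ≡ 27. → (4, 27)

(4, 27)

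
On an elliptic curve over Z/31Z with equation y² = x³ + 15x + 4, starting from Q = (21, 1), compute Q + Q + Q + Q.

(10, 21)

Repeated addition: build up to 4Q.
2Q: tangent at (21, 1): λ = (3·21² + 15)/(2·1) ≡ 5/2. 2⁻¹ ≡ 16 (mod 31), so λ ≡ 5·16 ≡ 18.
  x = λ² - 21 - 21 = 324 - 42 ≡ 3; y = λ·(21 - 3) - 1 ≡ 13. → (3, 13)
3Q: (3, 13) + (21, 1). λ = (1 - 13)/(21 - 3) ≡ 19/18 mod 31. 18⁻¹ ≡ 19 (mod 31) since 18·19 = 342 ≡ 1, so λ ≡ 20.
  x = λ² - 3 - 21 = 400 - 24 ≡ 4; y = λ·(3 - 4) - 13 ≡ 29. → (4, 29)
4Q: (4, 29) + (21, 1). λ = (1 - 29)/(21 - 4) ≡ 3/17 mod 31. 17⁻¹ ≡ 11 (mod 31), so λ ≡ 2.
  x = λ² - 4 - 21 = 4 - 25 ≡ 10; y = λ·(4 - 10) - 29 ≡ 21. → (10, 21)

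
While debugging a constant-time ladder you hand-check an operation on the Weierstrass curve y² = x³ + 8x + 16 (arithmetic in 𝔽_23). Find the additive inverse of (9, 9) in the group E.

(9, 14)

-(9, 9) = (9, -9 mod 23) = (9, 14).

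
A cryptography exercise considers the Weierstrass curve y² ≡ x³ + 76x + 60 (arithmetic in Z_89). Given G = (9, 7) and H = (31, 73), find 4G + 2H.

First 4G:
Repeated addition: build up to 4G.
2G: tangent at (9, 7): λ = (3·9² + 76)/(2·7) ≡ 52/14. 14⁻¹ ≡ 70 (mod 89), so λ ≡ 52·70 ≡ 80.
  x = λ² - 9 - 9 = 6400 - 18 ≡ 63; y = λ·(9 - 63) - 7 ≡ 34. → (63, 34)
3G: (63, 34) + (9, 7). λ = (7 - 34)/(9 - 63) ≡ 62/35 mod 89. 35⁻¹ ≡ 28 (mod 89), so λ ≡ 45.
  x = λ² - 63 - 9 = 2025 - 72 ≡ 84; y = λ·(63 - 84) - 34 ≡ 0. → (84, 0)
4G: (84, 0) + (9, 7). λ = (7 - 0)/(9 - 84) ≡ 7/14 mod 89. 14⁻¹ ≡ 70 (mod 89) since 14·70 = 980 ≡ 1, so λ ≡ 45.
  x = λ² - 84 - 9 = 2025 - 93 ≡ 63; y = λ·(84 - 63) - 0 ≡ 55. → (63, 55)
4G = (63, 55).
Next 2H:
Repeated addition: build up to 2H.
2H: tangent at (31, 73): λ = (3·31² + 76)/(2·73) ≡ 22/57. 57⁻¹ ≡ 25 (mod 89), so λ ≡ 22·25 ≡ 16.
  x = λ² - 31 - 31 = 256 - 62 ≡ 16; y = λ·(31 - 16) - 73 ≡ 78. → (16, 78)
2H = (16, 78).
Finally 4G + 2H:
(63, 55) + (16, 78). λ = (78 - 55)/(16 - 63) ≡ 23/42 mod 89. 42⁻¹ ≡ 53 (mod 89) since 42·53 = 2226 ≡ 1, so λ ≡ 62.
  x = λ² - 63 - 16 = 3844 - 79 ≡ 27; y = λ·(63 - 27) - 55 ≡ 41. → (27, 41)

(27, 41)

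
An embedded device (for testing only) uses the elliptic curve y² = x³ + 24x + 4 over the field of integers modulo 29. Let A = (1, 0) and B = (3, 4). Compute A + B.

(1, 0) + (3, 4). λ = (4 - 0)/(3 - 1) ≡ 4/2 mod 29. 2⁻¹ ≡ 15 (mod 29), so λ ≡ 2.
  x = λ² - 1 - 3 = 4 - 4 ≡ 0; y = λ·(1 - 0) - 0 ≡ 2. → (0, 2)

(0, 2)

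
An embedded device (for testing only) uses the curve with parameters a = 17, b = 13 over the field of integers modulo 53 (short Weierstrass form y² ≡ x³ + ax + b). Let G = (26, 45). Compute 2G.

tangent at (26, 45): λ = (3·26² + 17)/(2·45) ≡ 31/37. 37⁻¹ ≡ 43 (mod 53) since 37·43 = 1591 ≡ 1, so λ ≡ 31·43 ≡ 8.
  x = λ² - 26 - 26 = 64 - 52 ≡ 12; y = λ·(26 - 12) - 45 ≡ 14. → (12, 14)

(12, 14)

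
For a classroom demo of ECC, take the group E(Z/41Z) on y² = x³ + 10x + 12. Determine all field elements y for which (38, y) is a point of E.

18, 23

x³ + 10x + 12 = 55264 ≡ 37 (mod 41).
Square roots of 37 mod 41: 18 and 23 (since 18² = 324 ≡ 37).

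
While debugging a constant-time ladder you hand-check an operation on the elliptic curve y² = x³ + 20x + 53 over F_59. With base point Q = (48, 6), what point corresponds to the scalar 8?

Double-and-add on 8 = (1000)₂. Start with Q = (48, 6) for the leading 1-bit.
double: tangent at (48, 6): λ = (3·48² + 20)/(2·6) ≡ 29/12. 12⁻¹ ≡ 5 (mod 59) since 12·5 = 60 ≡ 1, so λ ≡ 29·5 ≡ 27.
  x = λ² - 48 - 48 = 729 - 96 ≡ 43; y = λ·(48 - 43) - 6 ≡ 11. → (43, 11)
double: tangent at (43, 11): λ = (3·43² + 20)/(2·11) ≡ 21/22. 22⁻¹ ≡ 51 (mod 59), so λ ≡ 21·51 ≡ 9.
  x = λ² - 43 - 43 = 81 - 86 ≡ 54; y = λ·(43 - 54) - 11 ≡ 8. → (54, 8)
double: tangent at (54, 8): λ = (3·54² + 20)/(2·8) ≡ 36/16. 16⁻¹ ≡ 48 (mod 59), so λ ≡ 36·48 ≡ 17.
  x = λ² - 54 - 54 = 289 - 108 ≡ 4; y = λ·(54 - 4) - 8 ≡ 16. → (4, 16)

(4, 16)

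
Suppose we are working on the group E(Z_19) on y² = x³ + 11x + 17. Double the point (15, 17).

(13, 1)

tangent at (15, 17): λ = (3·15² + 11)/(2·17) ≡ 2/15. 15⁻¹ ≡ 14 (mod 19) since 15·14 = 210 ≡ 1, so λ ≡ 2·14 ≡ 9.
  x = λ² - 15 - 15 = 81 - 30 ≡ 13; y = λ·(15 - 13) - 17 ≡ 1. → (13, 1)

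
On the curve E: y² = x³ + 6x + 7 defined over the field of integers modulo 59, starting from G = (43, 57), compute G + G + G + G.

Repeated addition: build up to 4G.
2G: tangent at (43, 57): λ = (3·43² + 6)/(2·57) ≡ 7/55. 55⁻¹ ≡ 44 (mod 59), so λ ≡ 7·44 ≡ 13.
  x = λ² - 43 - 43 = 169 - 86 ≡ 24; y = λ·(43 - 24) - 57 ≡ 13. → (24, 13)
3G: (24, 13) + (43, 57). λ = (57 - 13)/(43 - 24) ≡ 44/19 mod 59. 19⁻¹ ≡ 28 (mod 59) since 19·28 = 532 ≡ 1, so λ ≡ 52.
  x = λ² - 24 - 43 = 2704 - 67 ≡ 41; y = λ·(24 - 41) - 13 ≡ 47. → (41, 47)
4G: (41, 47) + (43, 57). λ = (57 - 47)/(43 - 41) ≡ 10/2 mod 59. 2⁻¹ ≡ 30 (mod 59), so λ ≡ 5.
  x = λ² - 41 - 43 = 25 - 84 ≡ 0; y = λ·(41 - 0) - 47 ≡ 40. → (0, 40)

(0, 40)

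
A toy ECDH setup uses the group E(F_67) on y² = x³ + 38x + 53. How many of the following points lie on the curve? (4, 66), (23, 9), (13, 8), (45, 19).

3

(4, 66): 66² ≡ 1, rhs ≡ 1 → on.
(23, 9): 9² ≡ 14, rhs ≡ 29 → off.
(13, 8): 8² ≡ 64, rhs ≡ 64 → on.
(45, 19): 19² ≡ 26, rhs ≡ 26 → on.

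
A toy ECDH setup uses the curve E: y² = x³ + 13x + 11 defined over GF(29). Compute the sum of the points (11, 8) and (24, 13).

(11, 8) + (24, 13). λ = (13 - 8)/(24 - 11) ≡ 5/13 mod 29. 13⁻¹ ≡ 9 (mod 29), so λ ≡ 16.
  x = λ² - 11 - 24 = 256 - 35 ≡ 18; y = λ·(11 - 18) - 8 ≡ 25. → (18, 25)

(18, 25)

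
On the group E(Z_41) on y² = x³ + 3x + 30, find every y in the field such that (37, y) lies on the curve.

6, 35

x³ + 3x + 30 = 50794 ≡ 36 (mod 41).
Square roots of 36 mod 41: 6 and 35 (since 6² = 36 ≡ 36).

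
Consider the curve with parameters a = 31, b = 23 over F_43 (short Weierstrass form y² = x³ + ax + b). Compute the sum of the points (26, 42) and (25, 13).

(16, 33)

(26, 42) + (25, 13). λ = (13 - 42)/(25 - 26) ≡ 14/42 mod 43. 42⁻¹ ≡ 42 (mod 43) since 42·42 = 1764 ≡ 1, so λ ≡ 29.
  x = λ² - 26 - 25 = 841 - 51 ≡ 16; y = λ·(26 - 16) - 42 ≡ 33. → (16, 33)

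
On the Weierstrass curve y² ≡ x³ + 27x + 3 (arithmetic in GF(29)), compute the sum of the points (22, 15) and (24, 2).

(18, 17)

(22, 15) + (24, 2). λ = (2 - 15)/(24 - 22) ≡ 16/2 mod 29. 2⁻¹ ≡ 15 (mod 29) since 2·15 = 30 ≡ 1, so λ ≡ 8.
  x = λ² - 22 - 24 = 64 - 46 ≡ 18; y = λ·(22 - 18) - 15 ≡ 17. → (18, 17)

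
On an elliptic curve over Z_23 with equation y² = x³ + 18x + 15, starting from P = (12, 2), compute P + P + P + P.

Double-and-add on 4 = (100)₂. Start with P = (12, 2) for the leading 1-bit.
double: tangent at (12, 2): λ = (3·12² + 18)/(2·2) ≡ 13/4. 4⁻¹ ≡ 6 (mod 23), so λ ≡ 13·6 ≡ 9.
  x = λ² - 12 - 12 = 81 - 24 ≡ 11; y = λ·(12 - 11) - 2 ≡ 7. → (11, 7)
double: tangent at (11, 7): λ = (3·11² + 18)/(2·7) ≡ 13/14. 14⁻¹ ≡ 5 (mod 23), so λ ≡ 13·5 ≡ 19.
  x = λ² - 11 - 11 = 361 - 22 ≡ 17; y = λ·(11 - 17) - 7 ≡ 17. → (17, 17)

(17, 17)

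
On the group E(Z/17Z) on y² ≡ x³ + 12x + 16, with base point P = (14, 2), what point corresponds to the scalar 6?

Repeated addition: build up to 6P.
2P: tangent at (14, 2): λ = (3·14² + 12)/(2·2) ≡ 5/4. 4⁻¹ ≡ 13 (mod 17), so λ ≡ 5·13 ≡ 14.
  x = λ² - 14 - 14 = 196 - 28 ≡ 15; y = λ·(14 - 15) - 2 ≡ 1. → (15, 1)
3P: (15, 1) + (14, 2). λ = (2 - 1)/(14 - 15) ≡ 1/16 mod 17. 16⁻¹ ≡ 16 (mod 17), so λ ≡ 16.
  x = λ² - 15 - 14 = 256 - 29 ≡ 6; y = λ·(15 - 6) - 1 ≡ 7. → (6, 7)
4P: (6, 7) + (14, 2). λ = (2 - 7)/(14 - 6) ≡ 12/8 mod 17. 8⁻¹ ≡ 15 (mod 17), so λ ≡ 10.
  x = λ² - 6 - 14 = 100 - 20 ≡ 12; y = λ·(6 - 12) - 7 ≡ 1. → (12, 1)
5P: (12, 1) + (14, 2). λ = (2 - 1)/(14 - 12) ≡ 1/2 mod 17. 2⁻¹ ≡ 9 (mod 17), so λ ≡ 9.
  x = λ² - 12 - 14 = 81 - 26 ≡ 4; y = λ·(12 - 4) - 1 ≡ 3. → (4, 3)
6P: (4, 3) + (14, 2). λ = (2 - 3)/(14 - 4) ≡ 16/10 mod 17. 10⁻¹ ≡ 12 (mod 17), so λ ≡ 5.
  x = λ² - 4 - 14 = 25 - 18 ≡ 7; y = λ·(4 - 7) - 3 ≡ 16. → (7, 16)

(7, 16)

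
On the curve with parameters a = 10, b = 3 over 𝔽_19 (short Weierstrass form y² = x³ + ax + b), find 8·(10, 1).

Write Q = (10, 1).
Repeated addition: build up to 8Q.
2Q: tangent at (10, 1): λ = (3·10² + 10)/(2·1) ≡ 6/2. 2⁻¹ ≡ 10 (mod 19), so λ ≡ 6·10 ≡ 3.
  x = λ² - 10 - 10 = 9 - 20 ≡ 8; y = λ·(10 - 8) - 1 ≡ 5. → (8, 5)
3Q: (8, 5) + (10, 1). λ = (1 - 5)/(10 - 8) ≡ 15/2 mod 19. 2⁻¹ ≡ 10 (mod 19), so λ ≡ 17.
  x = λ² - 8 - 10 = 289 - 18 ≡ 5; y = λ·(8 - 5) - 5 ≡ 8. → (5, 8)
4Q: (5, 8) + (10, 1). λ = (1 - 8)/(10 - 5) ≡ 12/5 mod 19. 5⁻¹ ≡ 4 (mod 19), so λ ≡ 10.
  x = λ² - 5 - 10 = 100 - 15 ≡ 9; y = λ·(5 - 9) - 8 ≡ 9. → (9, 9)
5Q: (9, 9) + (10, 1). λ = (1 - 9)/(10 - 9) ≡ 11/1 mod 19. 1⁻¹ ≡ 1 (mod 19) since 1·1 = 1 ≡ 1, so λ ≡ 11.
  x = λ² - 9 - 10 = 121 - 19 ≡ 7; y = λ·(9 - 7) - 9 ≡ 13. → (7, 13)
6Q: (7, 13) + (10, 1). λ = (1 - 13)/(10 - 7) ≡ 7/3 mod 19. 3⁻¹ ≡ 13 (mod 19) since 3·13 = 39 ≡ 1, so λ ≡ 15.
  x = λ² - 7 - 10 = 225 - 17 ≡ 18; y = λ·(7 - 18) - 13 ≡ 12. → (18, 12)
7Q: (18, 12) + (10, 1). λ = (1 - 12)/(10 - 18) ≡ 8/11 mod 19. 11⁻¹ ≡ 7 (mod 19) since 11·7 = 77 ≡ 1, so λ ≡ 18.
  x = λ² - 18 - 10 = 324 - 28 ≡ 11; y = λ·(18 - 11) - 12 ≡ 0. → (11, 0)
8Q: (11, 0) + (10, 1). λ = (1 - 0)/(10 - 11) ≡ 1/18 mod 19. 18⁻¹ ≡ 18 (mod 19) since 18·18 = 324 ≡ 1, so λ ≡ 18.
  x = λ² - 11 - 10 = 324 - 21 ≡ 18; y = λ·(11 - 18) - 0 ≡ 7. → (18, 7)

(18, 7)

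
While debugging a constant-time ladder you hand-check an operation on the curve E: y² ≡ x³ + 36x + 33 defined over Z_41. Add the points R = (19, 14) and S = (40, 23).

(19, 14) + (40, 23). λ = (23 - 14)/(40 - 19) ≡ 9/21 mod 41. 21⁻¹ ≡ 2 (mod 41) since 21·2 = 42 ≡ 1, so λ ≡ 18.
  x = λ² - 19 - 40 = 324 - 59 ≡ 19; y = λ·(19 - 19) - 14 ≡ 27. → (19, 27)

(19, 27)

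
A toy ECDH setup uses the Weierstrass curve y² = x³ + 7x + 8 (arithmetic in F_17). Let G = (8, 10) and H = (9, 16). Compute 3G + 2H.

First 3G:
Repeated addition: build up to 3G.
2G: tangent at (8, 10): λ = (3·8² + 7)/(2·10) ≡ 12/3. 3⁻¹ ≡ 6 (mod 17) since 3·6 = 18 ≡ 1, so λ ≡ 12·6 ≡ 4.
  x = λ² - 8 - 8 = 16 - 16 ≡ 0; y = λ·(8 - 0) - 10 ≡ 5. → (0, 5)
3G: (0, 5) + (8, 10). λ = (10 - 5)/(8 - 0) ≡ 5/8 mod 17. 8⁻¹ ≡ 15 (mod 17), so λ ≡ 7.
  x = λ² - 0 - 8 = 49 - 8 ≡ 7; y = λ·(0 - 7) - 5 ≡ 14. → (7, 14)
3G = (7, 14).
Next 2H:
Repeated addition: build up to 2H.
2H: tangent at (9, 16): λ = (3·9² + 7)/(2·16) ≡ 12/15. 15⁻¹ ≡ 8 (mod 17), so λ ≡ 12·8 ≡ 11.
  x = λ² - 9 - 9 = 121 - 18 ≡ 1; y = λ·(9 - 1) - 16 ≡ 4. → (1, 4)
2H = (1, 4).
Finally 3G + 2H:
(7, 14) + (1, 4). λ = (4 - 14)/(1 - 7) ≡ 7/11 mod 17. 11⁻¹ ≡ 14 (mod 17) since 11·14 = 154 ≡ 1, so λ ≡ 13.
  x = λ² - 7 - 1 = 169 - 8 ≡ 8; y = λ·(7 - 8) - 14 ≡ 7. → (8, 7)

(8, 7)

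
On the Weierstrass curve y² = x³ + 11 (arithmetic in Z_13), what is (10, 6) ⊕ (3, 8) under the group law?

(3, 5)

(10, 6) + (3, 8). λ = (8 - 6)/(3 - 10) ≡ 2/6 mod 13. 6⁻¹ ≡ 11 (mod 13), so λ ≡ 9.
  x = λ² - 10 - 3 = 81 - 13 ≡ 3; y = λ·(10 - 3) - 6 ≡ 5. → (3, 5)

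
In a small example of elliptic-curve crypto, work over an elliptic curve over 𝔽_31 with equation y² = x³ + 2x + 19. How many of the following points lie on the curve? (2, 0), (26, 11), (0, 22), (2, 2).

(2, 0): 0² ≡ 0, rhs ≡ 0 → on.
(26, 11): 11² ≡ 28, rhs ≡ 8 → off.
(0, 22): 22² ≡ 19, rhs ≡ 19 → on.
(2, 2): 2² ≡ 4, rhs ≡ 0 → off.

2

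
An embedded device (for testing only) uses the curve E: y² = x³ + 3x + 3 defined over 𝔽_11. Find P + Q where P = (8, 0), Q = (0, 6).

(7, 2)

(8, 0) + (0, 6). λ = (6 - 0)/(0 - 8) ≡ 6/3 mod 11. 3⁻¹ ≡ 4 (mod 11) since 3·4 = 12 ≡ 1, so λ ≡ 2.
  x = λ² - 8 - 0 = 4 - 8 ≡ 7; y = λ·(8 - 7) - 0 ≡ 2. → (7, 2)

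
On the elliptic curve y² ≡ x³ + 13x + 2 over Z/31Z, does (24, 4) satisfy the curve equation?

no

y² = 4² ≡ 16; x³ + 13x + 2 = 14138 ≡ 2 (mod 31). 16 ≠ 2.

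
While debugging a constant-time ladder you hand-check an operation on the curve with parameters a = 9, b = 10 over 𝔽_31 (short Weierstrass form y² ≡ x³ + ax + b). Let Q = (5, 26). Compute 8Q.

(3, 8)

Repeated addition: build up to 8Q.
2Q: tangent at (5, 26): λ = (3·5² + 9)/(2·26) ≡ 22/21. 21⁻¹ ≡ 3 (mod 31) since 21·3 = 63 ≡ 1, so λ ≡ 22·3 ≡ 4.
  x = λ² - 5 - 5 = 16 - 10 ≡ 6; y = λ·(5 - 6) - 26 ≡ 1. → (6, 1)
3Q: (6, 1) + (5, 26). λ = (26 - 1)/(5 - 6) ≡ 25/30 mod 31. 30⁻¹ ≡ 30 (mod 31), so λ ≡ 6.
  x = λ² - 6 - 5 = 36 - 11 ≡ 25; y = λ·(6 - 25) - 1 ≡ 9. → (25, 9)
4Q: (25, 9) + (5, 26). λ = (26 - 9)/(5 - 25) ≡ 17/11 mod 31. 11⁻¹ ≡ 17 (mod 31) since 11·17 = 187 ≡ 1, so λ ≡ 10.
  x = λ² - 25 - 5 = 100 - 30 ≡ 8; y = λ·(25 - 8) - 9 ≡ 6. → (8, 6)
5Q: (8, 6) + (5, 26). λ = (26 - 6)/(5 - 8) ≡ 20/28 mod 31. 28⁻¹ ≡ 10 (mod 31), so λ ≡ 14.
  x = λ² - 8 - 5 = 196 - 13 ≡ 28; y = λ·(8 - 28) - 6 ≡ 24. → (28, 24)
6Q: (28, 24) + (5, 26). λ = (26 - 24)/(5 - 28) ≡ 2/8 mod 31. 8⁻¹ ≡ 4 (mod 31) since 8·4 = 32 ≡ 1, so λ ≡ 8.
  x = λ² - 28 - 5 = 64 - 33 ≡ 0; y = λ·(28 - 0) - 24 ≡ 14. → (0, 14)
7Q: (0, 14) + (5, 26). λ = (26 - 14)/(5 - 0) ≡ 12/5 mod 31. 5⁻¹ ≡ 25 (mod 31), so λ ≡ 21.
  x = λ² - 0 - 5 = 441 - 5 ≡ 2; y = λ·(0 - 2) - 14 ≡ 6. → (2, 6)
8Q: (2, 6) + (5, 26). λ = (26 - 6)/(5 - 2) ≡ 20/3 mod 31. 3⁻¹ ≡ 21 (mod 31), so λ ≡ 17.
  x = λ² - 2 - 5 = 289 - 7 ≡ 3; y = λ·(2 - 3) - 6 ≡ 8. → (3, 8)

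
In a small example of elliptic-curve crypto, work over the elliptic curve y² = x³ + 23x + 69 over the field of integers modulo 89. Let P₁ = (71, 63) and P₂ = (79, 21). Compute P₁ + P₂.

(71, 63) + (79, 21). λ = (21 - 63)/(79 - 71) ≡ 47/8 mod 89. 8⁻¹ ≡ 78 (mod 89) since 8·78 = 624 ≡ 1, so λ ≡ 17.
  x = λ² - 71 - 79 = 289 - 150 ≡ 50; y = λ·(71 - 50) - 63 ≡ 27. → (50, 27)

(50, 27)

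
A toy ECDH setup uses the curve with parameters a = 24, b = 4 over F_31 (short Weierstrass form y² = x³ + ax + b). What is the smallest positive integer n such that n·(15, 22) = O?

2P: tangent at (15, 22): λ = (3·15² + 24)/(2·22) ≡ 17/13. 13⁻¹ ≡ 12 (mod 31) since 13·12 = 156 ≡ 1, so λ ≡ 17·12 ≡ 18.
  x = λ² - 15 - 15 = 324 - 30 ≡ 15; y = λ·(15 - 15) - 22 ≡ 9. → (15, 9)
3P: (15, 9) + (15, 22): same x and y₁ ≡ -y₂, so the sum is O.
3P = O, so the order is 3.

3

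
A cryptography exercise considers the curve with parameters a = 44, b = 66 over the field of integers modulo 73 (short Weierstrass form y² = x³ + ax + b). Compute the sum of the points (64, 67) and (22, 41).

(64, 67) + (22, 41). λ = (41 - 67)/(22 - 64) ≡ 47/31 mod 73. 31⁻¹ ≡ 33 (mod 73) since 31·33 = 1023 ≡ 1, so λ ≡ 18.
  x = λ² - 64 - 22 = 324 - 86 ≡ 19; y = λ·(64 - 19) - 67 ≡ 13. → (19, 13)

(19, 13)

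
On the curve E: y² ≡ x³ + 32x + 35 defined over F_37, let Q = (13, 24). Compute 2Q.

tangent at (13, 24): λ = (3·13² + 32)/(2·24) ≡ 21/11. 11⁻¹ ≡ 27 (mod 37) since 11·27 = 297 ≡ 1, so λ ≡ 21·27 ≡ 12.
  x = λ² - 13 - 13 = 144 - 26 ≡ 7; y = λ·(13 - 7) - 24 ≡ 11. → (7, 11)

(7, 11)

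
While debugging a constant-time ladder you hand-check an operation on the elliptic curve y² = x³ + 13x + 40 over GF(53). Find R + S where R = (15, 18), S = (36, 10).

(12, 49)

(15, 18) + (36, 10). λ = (10 - 18)/(36 - 15) ≡ 45/21 mod 53. 21⁻¹ ≡ 48 (mod 53) since 21·48 = 1008 ≡ 1, so λ ≡ 40.
  x = λ² - 15 - 36 = 1600 - 51 ≡ 12; y = λ·(15 - 12) - 18 ≡ 49. → (12, 49)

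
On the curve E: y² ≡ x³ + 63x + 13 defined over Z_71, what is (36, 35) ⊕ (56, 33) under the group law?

(36, 35) + (56, 33). λ = (33 - 35)/(56 - 36) ≡ 69/20 mod 71. 20⁻¹ ≡ 32 (mod 71) since 20·32 = 640 ≡ 1, so λ ≡ 7.
  x = λ² - 36 - 56 = 49 - 92 ≡ 28; y = λ·(36 - 28) - 35 ≡ 21. → (28, 21)

(28, 21)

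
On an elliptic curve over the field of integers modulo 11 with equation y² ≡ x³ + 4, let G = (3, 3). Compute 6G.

(6, 0)

Repeated addition: build up to 6G.
2G: tangent at (3, 3): λ = (3·3² + 0)/(2·3) ≡ 5/6. 6⁻¹ ≡ 2 (mod 11), so λ ≡ 5·2 ≡ 10.
  x = λ² - 3 - 3 = 100 - 6 ≡ 6; y = λ·(3 - 6) - 3 ≡ 0. → (6, 0)
3G: (6, 0) + (3, 3). λ = (3 - 0)/(3 - 6) ≡ 3/8 mod 11. 8⁻¹ ≡ 7 (mod 11) since 8·7 = 56 ≡ 1, so λ ≡ 10.
  x = λ² - 6 - 3 = 100 - 9 ≡ 3; y = λ·(6 - 3) - 0 ≡ 8. → (3, 8)
4G: (3, 8) + (3, 3): same x and y₁ ≡ -y₂, so the sum is the point at infinity.
5G: the point at infinity + (3, 3) = (3, 3) (identity).
6G: tangent at (3, 3): λ = (3·3² + 0)/(2·3) ≡ 5/6. 6⁻¹ ≡ 2 (mod 11) since 6·2 = 12 ≡ 1, so λ ≡ 5·2 ≡ 10.
  x = λ² - 3 - 3 = 100 - 6 ≡ 6; y = λ·(3 - 6) - 3 ≡ 0. → (6, 0)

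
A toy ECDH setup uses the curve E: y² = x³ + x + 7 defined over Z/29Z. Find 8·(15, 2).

(24, 15)

Write Q = (15, 2).
Double-and-add on 8 = (1000)₂. Start with Q = (15, 2) for the leading 1-bit.
double: tangent at (15, 2): λ = (3·15² + 1)/(2·2) ≡ 9/4. 4⁻¹ ≡ 22 (mod 29), so λ ≡ 9·22 ≡ 24.
  x = λ² - 15 - 15 = 576 - 30 ≡ 24; y = λ·(15 - 24) - 2 ≡ 14. → (24, 14)
double: tangent at (24, 14): λ = (3·24² + 1)/(2·14) ≡ 18/28. 28⁻¹ ≡ 28 (mod 29) since 28·28 = 784 ≡ 1, so λ ≡ 18·28 ≡ 11.
  x = λ² - 24 - 24 = 121 - 48 ≡ 15; y = λ·(24 - 15) - 14 ≡ 27. → (15, 27)
double: tangent at (15, 27): λ = (3·15² + 1)/(2·27) ≡ 9/25. 25⁻¹ ≡ 7 (mod 29), so λ ≡ 9·7 ≡ 5.
  x = λ² - 15 - 15 = 25 - 30 ≡ 24; y = λ·(15 - 24) - 27 ≡ 15. → (24, 15)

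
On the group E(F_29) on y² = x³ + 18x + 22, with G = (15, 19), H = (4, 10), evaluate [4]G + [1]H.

(5, 18)

First 4G:
Double-and-add on 4 = (100)₂. Start with G = (15, 19) for the leading 1-bit.
double: tangent at (15, 19): λ = (3·15² + 18)/(2·19) ≡ 26/9. 9⁻¹ ≡ 13 (mod 29) since 9·13 = 117 ≡ 1, so λ ≡ 26·13 ≡ 19.
  x = λ² - 15 - 15 = 361 - 30 ≡ 12; y = λ·(15 - 12) - 19 ≡ 9. → (12, 9)
double: tangent at (12, 9): λ = (3·12² + 18)/(2·9) ≡ 15/18. 18⁻¹ ≡ 21 (mod 29), so λ ≡ 15·21 ≡ 25.
  x = λ² - 12 - 12 = 625 - 24 ≡ 21; y = λ·(12 - 21) - 9 ≡ 27. → (21, 27)
4G = (21, 27).
Finally 4G + H:
(21, 27) + (4, 10). λ = (10 - 27)/(4 - 21) ≡ 12/12 mod 29. 12⁻¹ ≡ 17 (mod 29), so λ ≡ 1.
  x = λ² - 21 - 4 = 1 - 25 ≡ 5; y = λ·(21 - 5) - 27 ≡ 18. → (5, 18)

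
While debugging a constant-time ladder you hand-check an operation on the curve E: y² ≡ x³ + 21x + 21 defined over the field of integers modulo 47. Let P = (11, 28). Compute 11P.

Repeated addition: build up to 11P.
2P: tangent at (11, 28): λ = (3·11² + 21)/(2·28) ≡ 8/9. 9⁻¹ ≡ 21 (mod 47), so λ ≡ 8·21 ≡ 27.
  x = λ² - 11 - 11 = 729 - 22 ≡ 2; y = λ·(11 - 2) - 28 ≡ 27. → (2, 27)
3P: (2, 27) + (11, 28). λ = (28 - 27)/(11 - 2) ≡ 1/9 mod 47. 9⁻¹ ≡ 21 (mod 47) since 9·21 = 189 ≡ 1, so λ ≡ 21.
  x = λ² - 2 - 11 = 441 - 13 ≡ 5; y = λ·(2 - 5) - 27 ≡ 4. → (5, 4)
4P: (5, 4) + (11, 28). λ = (28 - 4)/(11 - 5) ≡ 24/6 mod 47. 6⁻¹ ≡ 8 (mod 47), so λ ≡ 4.
  x = λ² - 5 - 11 = 16 - 16 ≡ 0; y = λ·(5 - 0) - 4 ≡ 16. → (0, 16)
5P: (0, 16) + (11, 28). λ = (28 - 16)/(11 - 0) ≡ 12/11 mod 47. 11⁻¹ ≡ 30 (mod 47) since 11·30 = 330 ≡ 1, so λ ≡ 31.
  x = λ² - 0 - 11 = 961 - 11 ≡ 10; y = λ·(0 - 10) - 16 ≡ 3. → (10, 3)
6P: (10, 3) + (11, 28). λ = (28 - 3)/(11 - 10) ≡ 25/1 mod 47. 1⁻¹ ≡ 1 (mod 47) since 1·1 = 1 ≡ 1, so λ ≡ 25.
  x = λ² - 10 - 11 = 625 - 21 ≡ 40; y = λ·(10 - 40) - 3 ≡ 46. → (40, 46)
7P: (40, 46) + (11, 28). λ = (28 - 46)/(11 - 40) ≡ 29/18 mod 47. 18⁻¹ ≡ 34 (mod 47), so λ ≡ 46.
  x = λ² - 40 - 11 = 2116 - 51 ≡ 44; y = λ·(40 - 44) - 46 ≡ 5. → (44, 5)
8P: (44, 5) + (11, 28). λ = (28 - 5)/(11 - 44) ≡ 23/14 mod 47. 14⁻¹ ≡ 37 (mod 47) since 14·37 = 518 ≡ 1, so λ ≡ 5.
  x = λ² - 44 - 11 = 25 - 55 ≡ 17; y = λ·(44 - 17) - 5 ≡ 36. → (17, 36)
9P: (17, 36) + (11, 28). λ = (28 - 36)/(11 - 17) ≡ 39/41 mod 47. 41⁻¹ ≡ 39 (mod 47), so λ ≡ 17.
  x = λ² - 17 - 11 = 289 - 28 ≡ 26; y = λ·(17 - 26) - 36 ≡ 46. → (26, 46)
10P: (26, 46) + (11, 28). λ = (28 - 46)/(11 - 26) ≡ 29/32 mod 47. 32⁻¹ ≡ 25 (mod 47) since 32·25 = 800 ≡ 1, so λ ≡ 20.
  x = λ² - 26 - 11 = 400 - 37 ≡ 34; y = λ·(26 - 34) - 46 ≡ 29. → (34, 29)
11P: (34, 29) + (11, 28). λ = (28 - 29)/(11 - 34) ≡ 46/24 mod 47. 24⁻¹ ≡ 2 (mod 47), so λ ≡ 45.
  x = λ² - 34 - 11 = 2025 - 45 ≡ 6; y = λ·(34 - 6) - 29 ≡ 9. → (6, 9)

(6, 9)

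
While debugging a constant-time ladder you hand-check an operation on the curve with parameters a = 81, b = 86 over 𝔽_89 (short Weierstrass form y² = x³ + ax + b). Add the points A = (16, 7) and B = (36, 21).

(1, 48)

(16, 7) + (36, 21). λ = (21 - 7)/(36 - 16) ≡ 14/20 mod 89. 20⁻¹ ≡ 49 (mod 89), so λ ≡ 63.
  x = λ² - 16 - 36 = 3969 - 52 ≡ 1; y = λ·(16 - 1) - 7 ≡ 48. → (1, 48)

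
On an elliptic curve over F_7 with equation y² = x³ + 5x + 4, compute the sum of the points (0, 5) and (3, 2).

(5, 0)

(0, 5) + (3, 2). λ = (2 - 5)/(3 - 0) ≡ 4/3 mod 7. 3⁻¹ ≡ 5 (mod 7), so λ ≡ 6.
  x = λ² - 0 - 3 = 36 - 3 ≡ 5; y = λ·(0 - 5) - 5 ≡ 0. → (5, 0)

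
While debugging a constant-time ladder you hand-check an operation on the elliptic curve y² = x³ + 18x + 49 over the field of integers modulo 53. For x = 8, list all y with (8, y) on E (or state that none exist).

4, 49

x³ + 18x + 49 = 705 ≡ 16 (mod 53).
Square roots of 16 mod 53: 4 and 49 (since 4² = 16 ≡ 16).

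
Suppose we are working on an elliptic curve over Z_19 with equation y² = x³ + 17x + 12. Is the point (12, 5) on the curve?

yes

y² = 5² ≡ 6; x³ + 17x + 12 = 1944 ≡ 6 (mod 19). 6 = 6.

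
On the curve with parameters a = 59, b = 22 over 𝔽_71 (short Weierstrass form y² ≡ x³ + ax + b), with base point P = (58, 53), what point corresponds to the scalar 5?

Repeated addition: build up to 5P.
2P: tangent at (58, 53): λ = (3·58² + 59)/(2·53) ≡ 69/35. 35⁻¹ ≡ 69 (mod 71), so λ ≡ 69·69 ≡ 4.
  x = λ² - 58 - 58 = 16 - 116 ≡ 42; y = λ·(58 - 42) - 53 ≡ 11. → (42, 11)
3P: (42, 11) + (58, 53). λ = (53 - 11)/(58 - 42) ≡ 42/16 mod 71. 16⁻¹ ≡ 40 (mod 71), so λ ≡ 47.
  x = λ² - 42 - 58 = 2209 - 100 ≡ 50; y = λ·(42 - 50) - 11 ≡ 39. → (50, 39)
4P: (50, 39) + (58, 53). λ = (53 - 39)/(58 - 50) ≡ 14/8 mod 71. 8⁻¹ ≡ 9 (mod 71) since 8·9 = 72 ≡ 1, so λ ≡ 55.
  x = λ² - 50 - 58 = 3025 - 108 ≡ 6; y = λ·(50 - 6) - 39 ≡ 38. → (6, 38)
5P: (6, 38) + (58, 53). λ = (53 - 38)/(58 - 6) ≡ 15/52 mod 71. 52⁻¹ ≡ 56 (mod 71), so λ ≡ 59.
  x = λ² - 6 - 58 = 3481 - 64 ≡ 9; y = λ·(6 - 9) - 38 ≡ 69. → (9, 69)

(9, 69)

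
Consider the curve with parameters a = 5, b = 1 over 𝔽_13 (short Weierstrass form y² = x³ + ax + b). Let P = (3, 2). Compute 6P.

Double-and-add on 6 = (110)₂. Start with P = (3, 2) for the leading 1-bit.
double: tangent at (3, 2): λ = (3·3² + 5)/(2·2) ≡ 6/4. 4⁻¹ ≡ 10 (mod 13), so λ ≡ 6·10 ≡ 8.
  x = λ² - 3 - 3 = 64 - 6 ≡ 6; y = λ·(3 - 6) - 2 ≡ 0. → (6, 0)
add P: (6, 0) + (3, 2). λ = (2 - 0)/(3 - 6) ≡ 2/10 mod 13. 10⁻¹ ≡ 4 (mod 13), so λ ≡ 8.
  x = λ² - 6 - 3 = 64 - 9 ≡ 3; y = λ·(6 - 3) - 0 ≡ 11. → (3, 11)
double: tangent at (3, 11): λ = (3·3² + 5)/(2·11) ≡ 6/9. 9⁻¹ ≡ 3 (mod 13), so λ ≡ 6·3 ≡ 5.
  x = λ² - 3 - 3 = 25 - 6 ≡ 6; y = λ·(3 - 6) - 11 ≡ 0. → (6, 0)

(6, 0)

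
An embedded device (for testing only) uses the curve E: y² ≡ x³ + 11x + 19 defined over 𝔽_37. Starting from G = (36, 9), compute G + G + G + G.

(29, 23)

Double-and-add on 4 = (100)₂. Start with G = (36, 9) for the leading 1-bit.
double: tangent at (36, 9): λ = (3·36² + 11)/(2·9) ≡ 14/18. 18⁻¹ ≡ 35 (mod 37), so λ ≡ 14·35 ≡ 9.
  x = λ² - 36 - 36 = 81 - 72 ≡ 9; y = λ·(36 - 9) - 9 ≡ 12. → (9, 12)
double: tangent at (9, 12): λ = (3·9² + 11)/(2·12) ≡ 32/24. 24⁻¹ ≡ 17 (mod 37) since 24·17 = 408 ≡ 1, so λ ≡ 32·17 ≡ 26.
  x = λ² - 9 - 9 = 676 - 18 ≡ 29; y = λ·(9 - 29) - 12 ≡ 23. → (29, 23)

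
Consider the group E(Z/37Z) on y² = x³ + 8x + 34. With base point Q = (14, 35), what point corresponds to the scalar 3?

Repeated addition: build up to 3Q.
2Q: tangent at (14, 35): λ = (3·14² + 8)/(2·35) ≡ 4/33. 33⁻¹ ≡ 9 (mod 37), so λ ≡ 4·9 ≡ 36.
  x = λ² - 14 - 14 = 1296 - 28 ≡ 10; y = λ·(14 - 10) - 35 ≡ 35. → (10, 35)
3Q: (10, 35) + (14, 35). λ = (35 - 35)/(14 - 10) ≡ 0/4 mod 37. 4⁻¹ ≡ 28 (mod 37), so λ ≡ 0.
  x = λ² - 10 - 14 = 0 - 24 ≡ 13; y = λ·(10 - 13) - 35 ≡ 2. → (13, 2)

(13, 2)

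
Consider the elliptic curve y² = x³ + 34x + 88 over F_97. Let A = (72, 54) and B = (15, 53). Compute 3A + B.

First 3A:
Repeated addition: build up to 3A.
2A: tangent at (72, 54): λ = (3·72² + 34)/(2·54) ≡ 66/11. 11⁻¹ ≡ 53 (mod 97) since 11·53 = 583 ≡ 1, so λ ≡ 66·53 ≡ 6.
  x = λ² - 72 - 72 = 36 - 144 ≡ 86; y = λ·(72 - 86) - 54 ≡ 56. → (86, 56)
3A: (86, 56) + (72, 54). λ = (54 - 56)/(72 - 86) ≡ 95/83 mod 97. 83⁻¹ ≡ 90 (mod 97), so λ ≡ 14.
  x = λ² - 86 - 72 = 196 - 158 ≡ 38; y = λ·(86 - 38) - 56 ≡ 34. → (38, 34)
3A = (38, 34).
Finally 3A + B:
(38, 34) + (15, 53). λ = (53 - 34)/(15 - 38) ≡ 19/74 mod 97. 74⁻¹ ≡ 59 (mod 97), so λ ≡ 54.
  x = λ² - 38 - 15 = 2916 - 53 ≡ 50; y = λ·(38 - 50) - 34 ≡ 94. → (50, 94)

(50, 94)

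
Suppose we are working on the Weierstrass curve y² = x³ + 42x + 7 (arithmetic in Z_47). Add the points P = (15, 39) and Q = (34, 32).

(15, 39) + (34, 32). λ = (32 - 39)/(34 - 15) ≡ 40/19 mod 47. 19⁻¹ ≡ 5 (mod 47), so λ ≡ 12.
  x = λ² - 15 - 34 = 144 - 49 ≡ 1; y = λ·(15 - 1) - 39 ≡ 35. → (1, 35)

(1, 35)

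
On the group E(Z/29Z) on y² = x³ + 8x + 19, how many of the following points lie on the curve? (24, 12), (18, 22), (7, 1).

1

(24, 12): 12² ≡ 28, rhs ≡ 28 → on.
(18, 22): 22² ≡ 20, rhs ≡ 21 → off.
(7, 1): 1² ≡ 1, rhs ≡ 12 → off.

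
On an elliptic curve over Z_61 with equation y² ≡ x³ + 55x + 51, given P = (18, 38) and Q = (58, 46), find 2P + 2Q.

First 2P:
Repeated addition: build up to 2P.
2P: tangent at (18, 38): λ = (3·18² + 55)/(2·38) ≡ 51/15. 15⁻¹ ≡ 57 (mod 61), so λ ≡ 51·57 ≡ 40.
  x = λ² - 18 - 18 = 1600 - 36 ≡ 39; y = λ·(18 - 39) - 38 ≡ 37. → (39, 37)
2P = (39, 37).
Next 2Q:
Repeated addition: build up to 2Q.
2Q: tangent at (58, 46): λ = (3·58² + 55)/(2·46) ≡ 21/31. 31⁻¹ ≡ 2 (mod 61), so λ ≡ 21·2 ≡ 42.
  x = λ² - 58 - 58 = 1764 - 116 ≡ 1; y = λ·(58 - 1) - 46 ≡ 30. → (1, 30)
2Q = (1, 30).
Finally 2P + 2Q:
(39, 37) + (1, 30). λ = (30 - 37)/(1 - 39) ≡ 54/23 mod 61. 23⁻¹ ≡ 8 (mod 61), so λ ≡ 5.
  x = λ² - 39 - 1 = 25 - 40 ≡ 46; y = λ·(39 - 46) - 37 ≡ 50. → (46, 50)

(46, 50)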